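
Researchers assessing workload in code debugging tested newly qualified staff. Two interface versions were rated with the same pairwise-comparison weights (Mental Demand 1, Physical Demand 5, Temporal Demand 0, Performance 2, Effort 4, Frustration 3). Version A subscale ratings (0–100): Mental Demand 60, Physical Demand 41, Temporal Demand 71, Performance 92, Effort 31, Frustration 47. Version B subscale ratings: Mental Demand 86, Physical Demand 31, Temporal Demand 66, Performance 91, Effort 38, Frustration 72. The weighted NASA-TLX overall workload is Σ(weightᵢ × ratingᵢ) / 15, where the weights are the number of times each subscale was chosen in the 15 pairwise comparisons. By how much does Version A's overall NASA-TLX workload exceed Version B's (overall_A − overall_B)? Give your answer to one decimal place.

Version A weighted sum = 1·60 + 5·41 + 0·71 + 2·92 + 4·31 + 3·47 = 60 + 205 + 0 + 184 + 124 + 141 = 714; overall_A = 714/15 = 47.6000.
Version B weighted sum = 1·86 + 5·31 + 0·66 + 2·91 + 4·38 + 3·72 = 86 + 155 + 0 + 182 + 152 + 216 = 791; overall_B = 791/15 = 52.7333.
Difference = 47.6000 − 52.7333 = -5.1333 ≈ -5.1.

-5.1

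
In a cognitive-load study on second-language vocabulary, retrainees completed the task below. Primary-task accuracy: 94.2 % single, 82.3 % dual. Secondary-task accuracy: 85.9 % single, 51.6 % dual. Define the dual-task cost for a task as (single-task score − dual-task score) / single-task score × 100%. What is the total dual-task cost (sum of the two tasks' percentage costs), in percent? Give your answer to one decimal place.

52.6

Primary cost = (94.2 − 82.3) / 94.2 × 100% = 12.6327%.
Secondary cost = (85.9 − 51.6) / 85.9 × 100% = 39.9302%.
Total = 12.6327% + 39.9302% = 52.5629% ≈ 52.6%.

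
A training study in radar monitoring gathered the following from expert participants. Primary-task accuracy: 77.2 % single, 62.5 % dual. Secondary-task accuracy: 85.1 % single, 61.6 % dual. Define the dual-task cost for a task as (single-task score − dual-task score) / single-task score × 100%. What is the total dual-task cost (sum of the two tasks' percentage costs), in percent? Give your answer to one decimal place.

Primary cost = (77.2 − 62.5) / 77.2 × 100% = 19.0415%.
Secondary cost = (85.1 − 61.6) / 85.1 × 100% = 27.6146%.
Total = 19.0415% + 27.6146% = 46.6561% ≈ 46.7%.

46.7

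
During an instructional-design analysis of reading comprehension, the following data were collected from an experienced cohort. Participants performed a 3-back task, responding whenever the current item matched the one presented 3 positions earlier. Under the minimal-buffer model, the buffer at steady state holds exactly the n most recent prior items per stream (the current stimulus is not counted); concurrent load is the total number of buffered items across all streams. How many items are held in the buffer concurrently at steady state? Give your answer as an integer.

The buffer holds the 3 most recent prior items.
Steady-state concurrent load = 3 items.

3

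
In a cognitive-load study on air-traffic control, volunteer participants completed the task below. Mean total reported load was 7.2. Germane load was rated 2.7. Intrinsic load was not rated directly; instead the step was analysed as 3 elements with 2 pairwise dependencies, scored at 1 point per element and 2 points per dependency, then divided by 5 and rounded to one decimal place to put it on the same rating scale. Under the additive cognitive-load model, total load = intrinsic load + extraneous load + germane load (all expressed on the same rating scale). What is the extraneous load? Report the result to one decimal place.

Intrinsic (element-interactivity): (3 × 1 + 2 × 2) / 5 = 7 / 5 = 1.4000 → 1.4.
extraneous load = total − intrinsic − germane
             = 7.2 − 1.4 − 2.7 = 3.1.

3.1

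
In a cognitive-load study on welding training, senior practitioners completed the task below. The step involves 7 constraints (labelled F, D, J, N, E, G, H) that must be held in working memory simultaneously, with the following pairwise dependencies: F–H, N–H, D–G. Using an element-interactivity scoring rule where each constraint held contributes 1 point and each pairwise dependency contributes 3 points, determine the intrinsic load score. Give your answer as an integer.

Count of constraints held simultaneously: 7.
Count of pairwise dependencies listed: 3.
Element contribution: 7 × 1 = 7.
Interaction contribution: 3 × 3 = 9.
Intrinsic load = 7 + 9 = 16.

16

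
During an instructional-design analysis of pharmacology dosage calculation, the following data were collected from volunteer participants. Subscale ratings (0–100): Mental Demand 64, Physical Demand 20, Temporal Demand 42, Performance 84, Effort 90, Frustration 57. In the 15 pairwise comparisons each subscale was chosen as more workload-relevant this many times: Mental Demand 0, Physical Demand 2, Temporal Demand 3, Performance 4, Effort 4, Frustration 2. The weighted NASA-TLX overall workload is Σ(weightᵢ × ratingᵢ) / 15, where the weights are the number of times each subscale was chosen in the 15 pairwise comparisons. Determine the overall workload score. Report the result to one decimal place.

65.1

The tallies are the weights (they sum to 15).
Weighted sum = 0·64 + 2·20 + 3·42 + 4·84 + 4·90 + 2·57
            = 0 + 40 + 126 + 336 + 360 + 114 = 976.
Overall workload = 976 / 15 = 65.0667 ≈ 65.1.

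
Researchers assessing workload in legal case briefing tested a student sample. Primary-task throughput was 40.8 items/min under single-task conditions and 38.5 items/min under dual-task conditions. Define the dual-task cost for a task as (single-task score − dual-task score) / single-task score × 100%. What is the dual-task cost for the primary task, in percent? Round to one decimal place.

Cost = (40.8 − 38.5) / 40.8 × 100%
     = 2.3000 / 40.8 × 100% = 5.6373%.
≈ 5.6%.

5.6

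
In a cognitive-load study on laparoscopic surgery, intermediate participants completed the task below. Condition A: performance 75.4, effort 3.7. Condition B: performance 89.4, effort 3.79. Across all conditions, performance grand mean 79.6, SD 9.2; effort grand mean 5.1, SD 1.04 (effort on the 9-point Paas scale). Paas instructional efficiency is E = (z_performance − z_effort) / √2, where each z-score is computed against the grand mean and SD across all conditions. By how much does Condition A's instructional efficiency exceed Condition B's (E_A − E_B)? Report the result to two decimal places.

Condition A: z_P = (75.4 − 79.6)/9.2 = -0.4565; z_E = (3.7 − 5.1)/1.04 = -1.3462; E_A = (-0.4565 − (-1.3462))/√2 = 0.6291.
Condition B: z_P = (89.4 − 79.6)/9.2 = 1.0652; z_E = (3.79 − 5.1)/1.04 = -1.2596; E_B = (1.0652 − (-1.2596))/√2 = 1.6439.
E_A − E_B = 0.6291 − 1.6439 = -1.0148 ≈ -1.01.

-1.01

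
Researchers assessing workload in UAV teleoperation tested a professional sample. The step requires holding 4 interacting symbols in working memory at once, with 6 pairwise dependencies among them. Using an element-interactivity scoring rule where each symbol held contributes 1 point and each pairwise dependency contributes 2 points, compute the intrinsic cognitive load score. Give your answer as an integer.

Element contribution: 4 × 1 = 4.
Interaction contribution: 6 × 2 = 12.
Intrinsic load = 4 + 12 = 16.

16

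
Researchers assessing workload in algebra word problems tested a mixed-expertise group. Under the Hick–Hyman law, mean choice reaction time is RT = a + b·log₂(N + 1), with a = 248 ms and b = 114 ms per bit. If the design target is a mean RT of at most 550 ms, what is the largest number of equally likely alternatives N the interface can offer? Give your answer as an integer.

Set 248 + 114·log₂(N + 1) ≤ 550.
log₂(N + 1) ≤ (550 − 248) / 114 = 2.6491.
N + 1 ≤ 2^2.6491 = 6.2728.
N ≤ 5.2728, so the largest integer N is 5.

5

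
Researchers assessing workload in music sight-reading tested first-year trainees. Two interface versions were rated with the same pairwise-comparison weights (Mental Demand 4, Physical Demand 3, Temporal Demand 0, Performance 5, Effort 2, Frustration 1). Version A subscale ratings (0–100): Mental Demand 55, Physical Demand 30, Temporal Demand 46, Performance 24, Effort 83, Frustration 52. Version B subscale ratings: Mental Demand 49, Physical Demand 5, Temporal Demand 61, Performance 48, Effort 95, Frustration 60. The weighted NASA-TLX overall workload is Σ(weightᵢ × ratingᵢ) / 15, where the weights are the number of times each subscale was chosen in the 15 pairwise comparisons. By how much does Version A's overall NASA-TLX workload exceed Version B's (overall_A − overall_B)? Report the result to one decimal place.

Version A weighted sum = 4·55 + 3·30 + 0·46 + 5·24 + 2·83 + 1·52 = 220 + 90 + 0 + 120 + 166 + 52 = 648; overall_A = 648/15 = 43.2000.
Version B weighted sum = 4·49 + 3·5 + 0·61 + 5·48 + 2·95 + 1·60 = 196 + 15 + 0 + 240 + 190 + 60 = 701; overall_B = 701/15 = 46.7333.
Difference = 43.2000 − 46.7333 = -3.5333 ≈ -3.5.

-3.5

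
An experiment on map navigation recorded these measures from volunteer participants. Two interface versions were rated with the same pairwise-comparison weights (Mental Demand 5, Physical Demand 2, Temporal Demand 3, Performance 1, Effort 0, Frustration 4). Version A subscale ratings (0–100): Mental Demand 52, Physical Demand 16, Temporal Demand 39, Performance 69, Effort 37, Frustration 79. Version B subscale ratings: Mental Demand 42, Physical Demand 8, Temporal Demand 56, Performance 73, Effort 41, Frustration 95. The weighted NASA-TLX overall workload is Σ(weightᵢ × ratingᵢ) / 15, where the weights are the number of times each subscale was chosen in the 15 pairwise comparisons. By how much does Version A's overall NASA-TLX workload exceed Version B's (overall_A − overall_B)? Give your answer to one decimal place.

Version A weighted sum = 5·52 + 2·16 + 3·39 + 1·69 + 0·37 + 4·79 = 260 + 32 + 117 + 69 + 0 + 316 = 794; overall_A = 794/15 = 52.9333.
Version B weighted sum = 5·42 + 2·8 + 3·56 + 1·73 + 0·41 + 4·95 = 210 + 16 + 168 + 73 + 0 + 380 = 847; overall_B = 847/15 = 56.4667.
Difference = 52.9333 − 56.4667 = -3.5334 ≈ -3.5.

-3.5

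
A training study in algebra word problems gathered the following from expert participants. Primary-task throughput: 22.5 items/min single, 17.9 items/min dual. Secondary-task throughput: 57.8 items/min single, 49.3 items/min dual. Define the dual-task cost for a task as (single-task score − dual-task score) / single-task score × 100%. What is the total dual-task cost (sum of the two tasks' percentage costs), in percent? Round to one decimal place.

35.2

Primary cost = (22.5 − 17.9) / 22.5 × 100% = 20.4444%.
Secondary cost = (57.8 − 49.3) / 57.8 × 100% = 14.7059%.
Total = 20.4444% + 14.7059% = 35.1503% ≈ 35.2%.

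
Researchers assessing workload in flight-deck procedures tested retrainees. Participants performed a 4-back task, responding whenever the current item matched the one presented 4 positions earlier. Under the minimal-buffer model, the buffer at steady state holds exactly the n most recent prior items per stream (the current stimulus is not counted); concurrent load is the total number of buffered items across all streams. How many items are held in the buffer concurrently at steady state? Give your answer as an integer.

The buffer holds the 4 most recent prior items.
Steady-state concurrent load = 4 items.

4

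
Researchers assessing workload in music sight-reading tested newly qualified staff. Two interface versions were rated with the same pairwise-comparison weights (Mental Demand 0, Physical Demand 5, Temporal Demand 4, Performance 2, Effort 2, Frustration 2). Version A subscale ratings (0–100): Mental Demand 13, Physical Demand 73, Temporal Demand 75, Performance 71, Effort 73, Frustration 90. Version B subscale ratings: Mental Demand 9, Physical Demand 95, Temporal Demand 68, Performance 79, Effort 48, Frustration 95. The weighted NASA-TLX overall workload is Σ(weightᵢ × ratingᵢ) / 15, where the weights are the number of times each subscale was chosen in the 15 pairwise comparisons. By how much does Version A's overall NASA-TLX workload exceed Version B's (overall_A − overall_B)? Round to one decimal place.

-3.9

Version A weighted sum = 0·13 + 5·73 + 4·75 + 2·71 + 2·73 + 2·90 = 0 + 365 + 300 + 142 + 146 + 180 = 1133; overall_A = 1133/15 = 75.5333.
Version B weighted sum = 0·9 + 5·95 + 4·68 + 2·79 + 2·48 + 2·95 = 0 + 475 + 272 + 158 + 96 + 190 = 1191; overall_B = 1191/15 = 79.4000.
Difference = 75.5333 − 79.4000 = -3.8667 ≈ -3.9.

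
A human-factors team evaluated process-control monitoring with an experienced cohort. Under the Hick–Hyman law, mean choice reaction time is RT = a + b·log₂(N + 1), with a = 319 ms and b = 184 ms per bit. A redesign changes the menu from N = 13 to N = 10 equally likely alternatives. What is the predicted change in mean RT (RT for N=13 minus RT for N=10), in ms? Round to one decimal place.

RT(13) = 319 + 184·log₂(14) = 319 + 184·3.8074 = 1019.5616 ms.
RT(10) = 319 + 184·log₂(11) = 319 + 184·3.4594 = 955.5296 ms.
Difference = 1019.5616 − 955.5296 = 64.0320 ≈ 64.0 ms.

64.0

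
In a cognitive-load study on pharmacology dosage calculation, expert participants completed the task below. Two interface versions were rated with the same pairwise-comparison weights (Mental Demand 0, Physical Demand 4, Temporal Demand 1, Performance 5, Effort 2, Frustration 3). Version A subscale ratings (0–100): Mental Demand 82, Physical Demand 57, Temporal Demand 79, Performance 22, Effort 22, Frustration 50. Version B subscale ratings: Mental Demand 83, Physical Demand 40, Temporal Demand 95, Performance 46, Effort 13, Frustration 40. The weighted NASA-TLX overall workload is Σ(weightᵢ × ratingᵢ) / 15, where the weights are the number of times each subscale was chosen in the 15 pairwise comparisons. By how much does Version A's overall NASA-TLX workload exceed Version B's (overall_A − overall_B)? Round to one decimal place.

Version A weighted sum = 0·82 + 4·57 + 1·79 + 5·22 + 2·22 + 3·50 = 0 + 228 + 79 + 110 + 44 + 150 = 611; overall_A = 611/15 = 40.7333.
Version B weighted sum = 0·83 + 4·40 + 1·95 + 5·46 + 2·13 + 3·40 = 0 + 160 + 95 + 230 + 26 + 120 = 631; overall_B = 631/15 = 42.0667.
Difference = 40.7333 − 42.0667 = -1.3334 ≈ -1.3.

-1.3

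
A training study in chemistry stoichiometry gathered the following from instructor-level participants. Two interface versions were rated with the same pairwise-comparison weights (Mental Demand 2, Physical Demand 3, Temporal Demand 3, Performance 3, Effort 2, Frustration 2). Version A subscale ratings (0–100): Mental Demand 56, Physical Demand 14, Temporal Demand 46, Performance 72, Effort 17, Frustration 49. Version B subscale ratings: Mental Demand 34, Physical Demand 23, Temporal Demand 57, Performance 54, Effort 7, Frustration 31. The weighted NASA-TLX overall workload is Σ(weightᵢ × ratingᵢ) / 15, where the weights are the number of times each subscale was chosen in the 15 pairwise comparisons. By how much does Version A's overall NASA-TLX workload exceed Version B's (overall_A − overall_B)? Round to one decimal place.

6.3

Version A weighted sum = 2·56 + 3·14 + 3·46 + 3·72 + 2·17 + 2·49 = 112 + 42 + 138 + 216 + 34 + 98 = 640; overall_A = 640/15 = 42.6667.
Version B weighted sum = 2·34 + 3·23 + 3·57 + 3·54 + 2·7 + 2·31 = 68 + 69 + 171 + 162 + 14 + 62 = 546; overall_B = 546/15 = 36.4000.
Difference = 42.6667 − 36.4000 = 6.2667 ≈ 6.3.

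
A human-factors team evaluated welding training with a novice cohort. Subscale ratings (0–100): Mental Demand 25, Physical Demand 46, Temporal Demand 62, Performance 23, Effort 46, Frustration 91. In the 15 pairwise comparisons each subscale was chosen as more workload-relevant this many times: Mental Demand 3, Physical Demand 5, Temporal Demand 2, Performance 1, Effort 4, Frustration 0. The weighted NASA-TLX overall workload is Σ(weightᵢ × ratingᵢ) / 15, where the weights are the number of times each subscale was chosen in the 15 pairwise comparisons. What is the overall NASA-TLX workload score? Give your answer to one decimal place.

The tallies are the weights (they sum to 15).
Weighted sum = 3·25 + 5·46 + 2·62 + 1·23 + 4·46 + 0·91
            = 75 + 230 + 124 + 23 + 184 + 0 = 636.
Overall workload = 636 / 15 = 42.4000 ≈ 42.4.

42.4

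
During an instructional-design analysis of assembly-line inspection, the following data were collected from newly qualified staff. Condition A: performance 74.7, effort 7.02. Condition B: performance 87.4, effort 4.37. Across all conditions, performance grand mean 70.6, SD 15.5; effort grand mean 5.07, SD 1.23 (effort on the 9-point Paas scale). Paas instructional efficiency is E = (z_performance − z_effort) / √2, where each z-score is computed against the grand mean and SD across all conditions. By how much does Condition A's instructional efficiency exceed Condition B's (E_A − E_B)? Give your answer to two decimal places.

-2.10

Condition A: z_P = (74.7 − 70.6)/15.5 = 0.2645; z_E = (7.02 − 5.07)/1.23 = 1.5854; E_A = (0.2645 − 1.5854)/√2 = -0.9340.
Condition B: z_P = (87.4 − 70.6)/15.5 = 1.0839; z_E = (4.37 − 5.07)/1.23 = -0.5691; E_B = (1.0839 − (-0.5691))/√2 = 1.1688.
E_A − E_B = -0.9340 − 1.1688 = -2.1028 ≈ -2.10.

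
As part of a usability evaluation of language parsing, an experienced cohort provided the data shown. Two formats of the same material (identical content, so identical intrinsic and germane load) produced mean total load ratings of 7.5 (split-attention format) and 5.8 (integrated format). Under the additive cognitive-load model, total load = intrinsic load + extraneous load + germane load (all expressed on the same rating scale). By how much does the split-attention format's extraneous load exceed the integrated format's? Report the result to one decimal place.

Intrinsic and germane load are equal across formats, so the difference in total load equals the difference in extraneous load.
Extraneous-load difference = 7.5 − 5.8 = 1.7.

1.7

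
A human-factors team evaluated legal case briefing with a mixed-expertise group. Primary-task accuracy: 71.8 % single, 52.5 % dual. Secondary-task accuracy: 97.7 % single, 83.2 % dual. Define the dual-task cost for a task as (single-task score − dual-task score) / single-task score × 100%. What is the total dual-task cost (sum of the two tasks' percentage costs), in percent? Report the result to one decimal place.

Primary cost = (71.8 − 52.5) / 71.8 × 100% = 26.8802%.
Secondary cost = (97.7 − 83.2) / 97.7 × 100% = 14.8414%.
Total = 26.8802% + 14.8414% = 41.7216% ≈ 41.7%.

41.7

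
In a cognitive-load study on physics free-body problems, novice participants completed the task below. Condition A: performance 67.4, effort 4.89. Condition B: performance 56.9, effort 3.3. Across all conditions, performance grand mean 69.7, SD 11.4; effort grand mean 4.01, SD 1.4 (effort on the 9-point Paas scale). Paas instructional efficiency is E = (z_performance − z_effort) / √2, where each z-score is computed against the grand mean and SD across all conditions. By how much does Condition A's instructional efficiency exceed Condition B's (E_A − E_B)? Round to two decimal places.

Condition A: z_P = (67.4 − 69.7)/11.4 = -0.2018; z_E = (4.89 − 4.01)/1.4 = 0.6286; E_A = (-0.2018 − 0.6286)/√2 = -0.5872.
Condition B: z_P = (56.9 − 69.7)/11.4 = -1.1228; z_E = (3.3 − 4.01)/1.4 = -0.5071; E_B = (-1.1228 − (-0.5071))/√2 = -0.4354.
E_A − E_B = -0.5872 − (-0.4354) = -0.1518 ≈ -0.15.

-0.15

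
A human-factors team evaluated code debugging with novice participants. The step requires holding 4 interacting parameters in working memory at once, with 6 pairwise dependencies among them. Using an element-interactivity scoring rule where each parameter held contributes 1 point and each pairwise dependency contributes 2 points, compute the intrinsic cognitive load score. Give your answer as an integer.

16

Element contribution: 4 × 1 = 4.
Interaction contribution: 6 × 2 = 12.
Intrinsic load = 4 + 12 = 16.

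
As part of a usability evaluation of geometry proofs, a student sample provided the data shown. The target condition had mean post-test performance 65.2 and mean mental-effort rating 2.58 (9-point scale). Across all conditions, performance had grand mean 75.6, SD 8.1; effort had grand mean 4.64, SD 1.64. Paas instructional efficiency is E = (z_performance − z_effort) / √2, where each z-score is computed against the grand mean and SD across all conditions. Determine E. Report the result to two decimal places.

-0.02

z_performance = (65.2 − 75.6) / 8.1 = -10.4000 / 8.1 = -1.2840.
z_effort = (2.58 − 4.64) / 1.64 = -2.0600 / 1.64 = -1.2561.
z_P − z_E = -1.2840 − (-1.2561) = -0.0279.
E = -0.0279 / √2 = -0.0279 / 1.41421 = -0.0197 ≈ -0.02.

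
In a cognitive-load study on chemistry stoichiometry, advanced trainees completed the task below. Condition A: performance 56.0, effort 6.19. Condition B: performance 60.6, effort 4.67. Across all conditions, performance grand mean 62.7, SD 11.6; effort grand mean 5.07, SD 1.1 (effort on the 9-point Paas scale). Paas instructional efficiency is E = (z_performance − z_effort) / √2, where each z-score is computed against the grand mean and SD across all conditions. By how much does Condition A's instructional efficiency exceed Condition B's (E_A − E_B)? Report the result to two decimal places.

Condition A: z_P = (56.0 − 62.7)/11.6 = -0.5776; z_E = (6.19 − 5.07)/1.1 = 1.0182; E_A = (-0.5776 − 1.0182)/√2 = -1.1284.
Condition B: z_P = (60.6 − 62.7)/11.6 = -0.1810; z_E = (4.67 − 5.07)/1.1 = -0.3636; E_B = (-0.1810 − (-0.3636))/√2 = 0.1291.
E_A − E_B = -1.1284 − 0.1291 = -1.2575 ≈ -1.26.

-1.26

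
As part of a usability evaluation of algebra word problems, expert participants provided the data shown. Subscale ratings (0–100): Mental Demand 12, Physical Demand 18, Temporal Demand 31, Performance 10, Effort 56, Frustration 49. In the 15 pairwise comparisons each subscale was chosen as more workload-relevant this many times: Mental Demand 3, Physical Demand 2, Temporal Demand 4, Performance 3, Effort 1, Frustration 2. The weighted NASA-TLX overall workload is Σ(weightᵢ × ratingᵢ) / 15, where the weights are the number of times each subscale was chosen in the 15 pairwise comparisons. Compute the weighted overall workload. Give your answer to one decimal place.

25.3

The tallies are the weights (they sum to 15).
Weighted sum = 3·12 + 2·18 + 4·31 + 3·10 + 1·56 + 2·49
            = 36 + 36 + 124 + 30 + 56 + 98 = 380.
Overall workload = 380 / 15 = 25.3333 ≈ 25.3.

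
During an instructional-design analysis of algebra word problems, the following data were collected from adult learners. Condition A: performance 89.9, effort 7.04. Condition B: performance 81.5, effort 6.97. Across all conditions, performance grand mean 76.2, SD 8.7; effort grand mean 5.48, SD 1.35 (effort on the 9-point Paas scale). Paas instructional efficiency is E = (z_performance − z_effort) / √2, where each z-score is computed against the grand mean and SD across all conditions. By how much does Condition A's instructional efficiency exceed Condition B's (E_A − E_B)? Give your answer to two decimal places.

Condition A: z_P = (89.9 − 76.2)/8.7 = 1.5747; z_E = (7.04 − 5.48)/1.35 = 1.1556; E_A = (1.5747 − 1.1556)/√2 = 0.2963.
Condition B: z_P = (81.5 − 76.2)/8.7 = 0.6092; z_E = (6.97 − 5.48)/1.35 = 1.1037; E_B = (0.6092 − 1.1037)/√2 = -0.3497.
E_A − E_B = 0.2963 − (-0.3497) = 0.6460 ≈ 0.65.

0.65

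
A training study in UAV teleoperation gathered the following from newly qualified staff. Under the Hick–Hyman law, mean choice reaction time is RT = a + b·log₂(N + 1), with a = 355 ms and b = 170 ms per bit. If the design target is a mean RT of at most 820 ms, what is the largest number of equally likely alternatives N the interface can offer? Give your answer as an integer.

Set 355 + 170·log₂(N + 1) ≤ 820.
log₂(N + 1) ≤ (820 − 355) / 170 = 2.7353.
N + 1 ≤ 2^2.7353 = 6.6590.
N ≤ 5.6590, so the largest integer N is 5.

5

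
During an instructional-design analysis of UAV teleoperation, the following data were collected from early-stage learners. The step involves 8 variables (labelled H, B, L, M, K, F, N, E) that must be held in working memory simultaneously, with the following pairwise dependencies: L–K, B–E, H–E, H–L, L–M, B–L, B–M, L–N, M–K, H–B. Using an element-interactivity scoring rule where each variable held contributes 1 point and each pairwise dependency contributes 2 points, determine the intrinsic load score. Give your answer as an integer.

28

Count of variables held simultaneously: 8.
Count of pairwise dependencies listed: 10.
Element contribution: 8 × 1 = 8.
Interaction contribution: 10 × 2 = 20.
Intrinsic load = 8 + 20 = 28.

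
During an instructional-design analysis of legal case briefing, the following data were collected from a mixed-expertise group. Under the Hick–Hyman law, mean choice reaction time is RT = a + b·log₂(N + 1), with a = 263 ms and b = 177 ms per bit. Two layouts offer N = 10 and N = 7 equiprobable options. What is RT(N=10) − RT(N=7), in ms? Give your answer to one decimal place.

RT(10) = 263 + 177·log₂(11) = 263 + 177·3.4594 = 875.3138 ms.
RT(7) = 263 + 177·log₂(8) = 263 + 177·3.0000 = 794.0000 ms.
Difference = 875.3138 − 794.0000 = 81.3138 ≈ 81.3 ms.

81.3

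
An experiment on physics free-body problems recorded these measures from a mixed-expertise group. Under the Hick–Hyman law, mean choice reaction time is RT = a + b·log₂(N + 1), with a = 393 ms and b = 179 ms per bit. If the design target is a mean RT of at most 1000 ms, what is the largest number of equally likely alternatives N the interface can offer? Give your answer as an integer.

Set 393 + 179·log₂(N + 1) ≤ 1000.
log₂(N + 1) ≤ (1000 − 393) / 179 = 3.3911.
N + 1 ≤ 2^3.3911 = 10.4911.
N ≤ 9.4911, so the largest integer N is 9.

9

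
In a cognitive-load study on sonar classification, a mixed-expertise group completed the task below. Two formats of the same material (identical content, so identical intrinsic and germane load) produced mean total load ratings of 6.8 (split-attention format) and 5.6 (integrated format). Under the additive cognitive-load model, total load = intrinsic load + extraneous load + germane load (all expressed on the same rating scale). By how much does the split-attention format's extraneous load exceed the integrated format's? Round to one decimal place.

1.2

Intrinsic and germane load are equal across formats, so the difference in total load equals the difference in extraneous load.
Extraneous-load difference = 6.8 − 5.6 = 1.2.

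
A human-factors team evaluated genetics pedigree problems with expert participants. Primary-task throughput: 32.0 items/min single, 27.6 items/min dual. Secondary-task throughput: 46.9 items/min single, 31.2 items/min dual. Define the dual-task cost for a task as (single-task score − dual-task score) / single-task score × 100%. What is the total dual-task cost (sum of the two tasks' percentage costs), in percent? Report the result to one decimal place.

47.2

Primary cost = (32.0 − 27.6) / 32.0 × 100% = 13.7500%.
Secondary cost = (46.9 − 31.2) / 46.9 × 100% = 33.4755%.
Total = 13.7500% + 33.4755% = 47.2255% ≈ 47.2%.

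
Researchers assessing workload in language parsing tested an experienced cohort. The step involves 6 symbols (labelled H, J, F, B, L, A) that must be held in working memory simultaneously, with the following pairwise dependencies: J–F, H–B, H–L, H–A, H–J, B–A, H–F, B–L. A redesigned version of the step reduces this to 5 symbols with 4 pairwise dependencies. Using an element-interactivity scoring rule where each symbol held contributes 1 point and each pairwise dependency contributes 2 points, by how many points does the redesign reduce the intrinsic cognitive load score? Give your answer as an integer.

Original: 6 × 1 + 8 × 2 = 6 + 16 = 22.
Redesigned: 5 × 1 + 4 × 2 = 5 + 8 = 13.
Reduction = 22 − 13 = 9.

9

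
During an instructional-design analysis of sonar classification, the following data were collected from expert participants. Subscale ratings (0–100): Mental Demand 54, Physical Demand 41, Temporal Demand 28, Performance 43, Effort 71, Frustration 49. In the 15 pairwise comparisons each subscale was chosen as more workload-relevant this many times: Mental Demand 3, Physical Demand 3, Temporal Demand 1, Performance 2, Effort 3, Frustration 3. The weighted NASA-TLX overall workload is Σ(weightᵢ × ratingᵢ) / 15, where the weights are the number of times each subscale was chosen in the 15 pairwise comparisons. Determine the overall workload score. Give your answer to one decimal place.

The tallies are the weights (they sum to 15).
Weighted sum = 3·54 + 3·41 + 1·28 + 2·43 + 3·71 + 3·49
            = 162 + 123 + 28 + 86 + 213 + 147 = 759.
Overall workload = 759 / 15 = 50.6000 ≈ 50.6.

50.6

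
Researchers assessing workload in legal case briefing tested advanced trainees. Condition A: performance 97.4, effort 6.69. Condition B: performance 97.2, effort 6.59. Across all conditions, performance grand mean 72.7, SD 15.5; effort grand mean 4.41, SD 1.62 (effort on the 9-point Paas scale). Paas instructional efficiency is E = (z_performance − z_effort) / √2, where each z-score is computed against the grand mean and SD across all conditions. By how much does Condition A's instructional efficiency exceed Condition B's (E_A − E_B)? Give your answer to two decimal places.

Condition A: z_P = (97.4 − 72.7)/15.5 = 1.5935; z_E = (6.69 − 4.41)/1.62 = 1.4074; E_A = (1.5935 − 1.4074)/√2 = 0.1316.
Condition B: z_P = (97.2 − 72.7)/15.5 = 1.5806; z_E = (6.59 − 4.41)/1.62 = 1.3457; E_B = (1.5806 − 1.3457)/√2 = 0.1661.
E_A − E_B = 0.1316 − 0.1661 = -0.0345 ≈ -0.03.

-0.03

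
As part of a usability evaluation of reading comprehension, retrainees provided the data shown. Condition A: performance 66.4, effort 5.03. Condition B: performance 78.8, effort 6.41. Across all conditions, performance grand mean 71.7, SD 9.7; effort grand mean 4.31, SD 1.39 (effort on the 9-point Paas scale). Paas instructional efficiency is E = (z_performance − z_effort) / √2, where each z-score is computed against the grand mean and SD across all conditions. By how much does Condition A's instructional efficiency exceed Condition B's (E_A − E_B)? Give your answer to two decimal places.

Condition A: z_P = (66.4 − 71.7)/9.7 = -0.5464; z_E = (5.03 − 4.31)/1.39 = 0.5180; E_A = (-0.5464 − 0.5180)/√2 = -0.7526.
Condition B: z_P = (78.8 − 71.7)/9.7 = 0.7320; z_E = (6.41 − 4.31)/1.39 = 1.5108; E_B = (0.7320 − 1.5108)/√2 = -0.5507.
E_A − E_B = -0.7526 − (-0.5507) = -0.2019 ≈ -0.20.

-0.20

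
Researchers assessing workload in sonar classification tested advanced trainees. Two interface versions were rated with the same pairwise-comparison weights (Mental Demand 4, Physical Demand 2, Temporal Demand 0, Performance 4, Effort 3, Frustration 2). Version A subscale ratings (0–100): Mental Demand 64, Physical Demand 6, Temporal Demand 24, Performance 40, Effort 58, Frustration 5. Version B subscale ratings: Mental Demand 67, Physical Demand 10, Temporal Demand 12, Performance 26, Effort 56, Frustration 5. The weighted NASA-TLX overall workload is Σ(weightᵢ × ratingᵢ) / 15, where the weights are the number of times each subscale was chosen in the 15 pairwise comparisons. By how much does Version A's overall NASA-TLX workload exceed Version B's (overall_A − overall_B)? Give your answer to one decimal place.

2.8

Version A weighted sum = 4·64 + 2·6 + 0·24 + 4·40 + 3·58 + 2·5 = 256 + 12 + 0 + 160 + 174 + 10 = 612; overall_A = 612/15 = 40.8000.
Version B weighted sum = 4·67 + 2·10 + 0·12 + 4·26 + 3·56 + 2·5 = 268 + 20 + 0 + 104 + 168 + 10 = 570; overall_B = 570/15 = 38.0000.
Difference = 40.8000 − 38.0000 = 2.8000 ≈ 2.8.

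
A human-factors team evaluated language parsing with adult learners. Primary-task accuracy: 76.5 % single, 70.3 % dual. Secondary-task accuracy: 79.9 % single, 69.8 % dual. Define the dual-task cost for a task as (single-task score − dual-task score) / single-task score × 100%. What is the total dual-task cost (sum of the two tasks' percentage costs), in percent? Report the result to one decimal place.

20.7

Primary cost = (76.5 − 70.3) / 76.5 × 100% = 8.1046%.
Secondary cost = (79.9 − 69.8) / 79.9 × 100% = 12.6408%.
Total = 8.1046% + 12.6408% = 20.7454% ≈ 20.7%.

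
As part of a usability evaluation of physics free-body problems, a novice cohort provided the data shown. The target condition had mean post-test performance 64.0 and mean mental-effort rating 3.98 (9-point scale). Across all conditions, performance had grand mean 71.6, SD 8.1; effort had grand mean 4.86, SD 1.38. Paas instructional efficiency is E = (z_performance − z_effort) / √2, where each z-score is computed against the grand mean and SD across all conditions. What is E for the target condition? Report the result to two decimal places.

z_performance = (64.0 − 71.6) / 8.1 = -7.6000 / 8.1 = -0.9383.
z_effort = (3.98 − 4.86) / 1.38 = -0.8800 / 1.38 = -0.6377.
z_P − z_E = -0.9383 − (-0.6377) = -0.3006.
E = -0.3006 / √2 = -0.3006 / 1.41421 = -0.2126 ≈ -0.21.

-0.21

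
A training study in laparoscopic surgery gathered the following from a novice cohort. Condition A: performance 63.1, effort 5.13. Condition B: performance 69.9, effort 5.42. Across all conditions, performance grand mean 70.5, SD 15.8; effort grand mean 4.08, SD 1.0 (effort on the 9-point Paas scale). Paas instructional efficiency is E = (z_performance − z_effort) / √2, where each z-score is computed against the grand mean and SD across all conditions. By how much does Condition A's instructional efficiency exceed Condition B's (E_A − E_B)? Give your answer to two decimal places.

-0.10

Condition A: z_P = (63.1 − 70.5)/15.8 = -0.4684; z_E = (5.13 − 4.08)/1.0 = 1.0500; E_A = (-0.4684 − 1.0500)/√2 = -1.0737.
Condition B: z_P = (69.9 − 70.5)/15.8 = -0.0380; z_E = (5.42 − 4.08)/1.0 = 1.3400; E_B = (-0.0380 − 1.3400)/√2 = -0.9744.
E_A − E_B = -1.0737 − (-0.9744) = -0.0993 ≈ -0.10.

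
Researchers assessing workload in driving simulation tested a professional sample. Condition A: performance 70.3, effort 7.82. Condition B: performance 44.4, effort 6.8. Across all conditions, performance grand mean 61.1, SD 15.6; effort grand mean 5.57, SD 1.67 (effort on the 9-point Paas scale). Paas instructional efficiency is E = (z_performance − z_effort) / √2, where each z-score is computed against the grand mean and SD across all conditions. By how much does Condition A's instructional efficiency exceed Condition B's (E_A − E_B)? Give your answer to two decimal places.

0.74

Condition A: z_P = (70.3 − 61.1)/15.6 = 0.5897; z_E = (7.82 − 5.57)/1.67 = 1.3473; E_A = (0.5897 − 1.3473)/√2 = -0.5357.
Condition B: z_P = (44.4 − 61.1)/15.6 = -1.0705; z_E = (6.8 − 5.57)/1.67 = 0.7365; E_B = (-1.0705 − 0.7365)/√2 = -1.2777.
E_A − E_B = -0.5357 − (-1.2777) = 0.7420 ≈ 0.74.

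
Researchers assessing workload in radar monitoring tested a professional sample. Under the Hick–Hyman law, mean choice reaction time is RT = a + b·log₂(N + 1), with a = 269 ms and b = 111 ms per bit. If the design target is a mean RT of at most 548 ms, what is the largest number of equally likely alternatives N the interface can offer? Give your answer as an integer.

4

Set 269 + 111·log₂(N + 1) ≤ 548.
log₂(N + 1) ≤ (548 − 269) / 111 = 2.5135.
N + 1 ≤ 2^2.5135 = 5.7100.
N ≤ 4.7100, so the largest integer N is 4.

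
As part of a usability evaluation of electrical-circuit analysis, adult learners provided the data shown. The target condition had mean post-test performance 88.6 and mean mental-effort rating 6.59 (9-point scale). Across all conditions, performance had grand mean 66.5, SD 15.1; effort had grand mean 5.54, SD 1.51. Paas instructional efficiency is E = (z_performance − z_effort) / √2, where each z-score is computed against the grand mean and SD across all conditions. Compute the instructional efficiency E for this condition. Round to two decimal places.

z_performance = (88.6 − 66.5) / 15.1 = 22.1000 / 15.1 = 1.4636.
z_effort = (6.59 − 5.54) / 1.51 = 1.0500 / 1.51 = 0.6954.
z_P − z_E = 1.4636 − 0.6954 = 0.7682.
E = 0.7682 / √2 = 0.7682 / 1.41421 = 0.5432 ≈ 0.54.

0.54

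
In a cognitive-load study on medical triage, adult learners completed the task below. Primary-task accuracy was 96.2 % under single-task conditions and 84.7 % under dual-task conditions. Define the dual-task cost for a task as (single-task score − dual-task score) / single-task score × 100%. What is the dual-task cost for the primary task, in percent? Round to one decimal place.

Cost = (96.2 − 84.7) / 96.2 × 100%
     = 11.5000 / 96.2 × 100% = 11.9543%.
≈ 12.0%.

12.0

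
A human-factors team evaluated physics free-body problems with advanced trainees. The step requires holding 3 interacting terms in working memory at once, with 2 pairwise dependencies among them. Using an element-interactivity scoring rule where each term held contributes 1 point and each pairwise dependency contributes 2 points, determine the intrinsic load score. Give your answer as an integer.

Element contribution: 3 × 1 = 3.
Interaction contribution: 2 × 2 = 4.
Intrinsic load = 3 + 4 = 7.

7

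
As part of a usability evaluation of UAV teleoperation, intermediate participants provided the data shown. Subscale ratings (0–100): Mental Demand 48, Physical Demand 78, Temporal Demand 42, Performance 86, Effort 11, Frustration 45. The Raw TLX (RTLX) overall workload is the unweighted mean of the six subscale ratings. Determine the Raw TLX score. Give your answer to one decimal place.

51.7

Sum of ratings = 48 + 78 + 42 + 86 + 11 + 45 = 310.
RTLX = 310 / 6 = 51.6667 ≈ 51.7.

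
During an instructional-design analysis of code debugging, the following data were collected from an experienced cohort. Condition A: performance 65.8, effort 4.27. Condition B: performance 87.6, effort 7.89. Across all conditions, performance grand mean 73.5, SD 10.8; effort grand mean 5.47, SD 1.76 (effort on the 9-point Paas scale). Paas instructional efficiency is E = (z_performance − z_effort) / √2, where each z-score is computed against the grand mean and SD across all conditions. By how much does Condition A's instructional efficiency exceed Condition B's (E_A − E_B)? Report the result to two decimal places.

Condition A: z_P = (65.8 − 73.5)/10.8 = -0.7130; z_E = (4.27 − 5.47)/1.76 = -0.6818; E_A = (-0.7130 − (-0.6818))/√2 = -0.0221.
Condition B: z_P = (87.6 − 73.5)/10.8 = 1.3056; z_E = (7.89 − 5.47)/1.76 = 1.3750; E_B = (1.3056 − 1.3750)/√2 = -0.0491.
E_A − E_B = -0.0221 − (-0.0491) = 0.0270 ≈ 0.03.

0.03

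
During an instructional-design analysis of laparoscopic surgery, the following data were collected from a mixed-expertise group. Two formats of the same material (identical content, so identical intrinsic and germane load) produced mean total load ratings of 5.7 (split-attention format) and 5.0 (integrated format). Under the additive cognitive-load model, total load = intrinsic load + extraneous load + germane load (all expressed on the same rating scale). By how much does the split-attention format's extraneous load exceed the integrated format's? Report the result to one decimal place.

0.7

Intrinsic and germane load are equal across formats, so the difference in total load equals the difference in extraneous load.
Extraneous-load difference = 5.7 − 5.0 = 0.7.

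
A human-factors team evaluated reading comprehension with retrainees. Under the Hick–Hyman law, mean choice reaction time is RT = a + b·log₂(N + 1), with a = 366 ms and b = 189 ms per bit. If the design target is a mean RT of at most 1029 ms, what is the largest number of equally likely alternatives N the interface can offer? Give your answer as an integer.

Set 366 + 189·log₂(N + 1) ≤ 1029.
log₂(N + 1) ≤ (1029 − 366) / 189 = 3.5079.
N + 1 ≤ 2^3.5079 = 11.3758.
N ≤ 10.3758, so the largest integer N is 10.

10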